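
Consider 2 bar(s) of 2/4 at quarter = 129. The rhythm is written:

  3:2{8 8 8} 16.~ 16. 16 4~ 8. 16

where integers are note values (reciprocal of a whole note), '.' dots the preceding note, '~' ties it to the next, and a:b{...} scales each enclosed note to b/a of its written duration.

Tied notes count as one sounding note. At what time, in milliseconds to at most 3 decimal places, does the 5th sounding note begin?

1. 0.0ms @ 0 + 155.039ms (1/3)
2. 155.039ms @ 1/3 + 155.039ms (1/3)
3. 310.078ms @ 2/3 + 155.039ms (1/3)
4. 465.116ms @ 1 + 348.837ms (3/4)
5. 813.953ms @ 7/4 + 116.279ms (1/4)
6. 930.233ms @ 2 + 813.953ms (7/4)
7. 1744.186ms @ 15/4 + 116.279ms (1/4)

note 5 onset = 7/4b = 813.953ms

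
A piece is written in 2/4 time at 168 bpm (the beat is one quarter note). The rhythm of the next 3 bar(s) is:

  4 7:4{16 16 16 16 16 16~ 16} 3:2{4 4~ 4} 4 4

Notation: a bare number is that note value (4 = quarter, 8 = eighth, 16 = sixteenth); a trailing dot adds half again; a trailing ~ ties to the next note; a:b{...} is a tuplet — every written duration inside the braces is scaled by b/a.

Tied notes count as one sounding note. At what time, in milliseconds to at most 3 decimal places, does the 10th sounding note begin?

note 10 onset = 4b = 1428.571ms

1. 0.0ms @ 0 + 357.143ms (1)
2. 357.143ms @ 1 + 51.02ms (1/7)
3. 408.163ms @ 8/7 + 51.02ms (1/7)
4. 459.184ms @ 9/7 + 51.02ms (1/7)
5. 510.204ms @ 10/7 + 51.02ms (1/7)
6. 561.224ms @ 11/7 + 51.02ms (1/7)
7. 612.245ms @ 12/7 + 102.041ms (2/7)
8. 714.286ms @ 2 + 238.095ms (2/3)
9. 952.381ms @ 8/3 + 476.19ms (4/3)
10. 1428.571ms @ 4 + 357.143ms (1)
11. 1785.714ms @ 5 + 357.143ms (1)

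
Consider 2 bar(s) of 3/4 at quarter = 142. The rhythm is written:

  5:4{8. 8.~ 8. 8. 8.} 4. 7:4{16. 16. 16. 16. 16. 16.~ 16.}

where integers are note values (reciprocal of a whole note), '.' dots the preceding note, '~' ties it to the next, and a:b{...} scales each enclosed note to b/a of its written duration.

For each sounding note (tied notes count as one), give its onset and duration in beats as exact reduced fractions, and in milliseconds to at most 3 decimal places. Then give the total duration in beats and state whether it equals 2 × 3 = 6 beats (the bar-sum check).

1) 0.0ms=0b +253.521ms=3/5b
2) 253.521ms=3/5b +507.042ms=6/5b
3) 760.563ms=9/5b +253.521ms=3/5b
4) 1014.085ms=12/5b +253.521ms=3/5b
5) 1267.606ms=3b +633.803ms=3/2b
6) 1901.408ms=9/2b +90.543ms=3/14b
7) 1991.952ms=33/7b +90.543ms=3/14b
8) 2082.495ms=69/14b +90.543ms=3/14b
9) 2173.038ms=36/7b +90.543ms=3/14b
10) 2263.581ms=75/14b +90.543ms=3/14b
11) 2354.125ms=39/7b +181.087ms=3/7b
Σ=6b of 6 (142bpm 3/4) — PASS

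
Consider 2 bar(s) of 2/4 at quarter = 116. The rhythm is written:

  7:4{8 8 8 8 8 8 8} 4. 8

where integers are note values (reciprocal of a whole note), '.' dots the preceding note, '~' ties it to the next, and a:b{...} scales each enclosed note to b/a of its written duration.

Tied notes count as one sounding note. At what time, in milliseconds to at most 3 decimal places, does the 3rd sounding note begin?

1. 0.0ms @ 0 + 147.783ms (2/7)
2. 147.783ms @ 2/7 + 147.783ms (2/7)
3. 295.567ms @ 4/7 + 147.783ms (2/7)
4. 443.35ms @ 6/7 + 147.783ms (2/7)
5. 591.133ms @ 8/7 + 147.783ms (2/7)
6. 738.916ms @ 10/7 + 147.783ms (2/7)
7. 886.7ms @ 12/7 + 147.783ms (2/7)
8. 1034.483ms @ 2 + 775.862ms (3/2)
9. 1810.345ms @ 7/2 + 258.621ms (1/2)

note 3 onset = 4/7b = 295.567ms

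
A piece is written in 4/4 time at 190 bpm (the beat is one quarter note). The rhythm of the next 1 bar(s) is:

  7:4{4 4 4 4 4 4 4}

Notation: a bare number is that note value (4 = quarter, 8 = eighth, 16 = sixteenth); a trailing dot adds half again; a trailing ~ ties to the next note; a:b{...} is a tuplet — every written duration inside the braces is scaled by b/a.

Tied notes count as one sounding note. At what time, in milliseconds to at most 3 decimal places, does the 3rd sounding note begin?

note 3 onset = 8/7b = 360.902ms

1. 0.0ms @ 0 + 180.451ms (4/7)
2. 180.451ms @ 4/7 + 180.451ms (4/7)
3. 360.902ms @ 8/7 + 180.451ms (4/7)
4. 541.353ms @ 12/7 + 180.451ms (4/7)
5. 721.805ms @ 16/7 + 180.451ms (4/7)
6. 902.256ms @ 20/7 + 180.451ms (4/7)
7. 1082.707ms @ 24/7 + 180.451ms (4/7)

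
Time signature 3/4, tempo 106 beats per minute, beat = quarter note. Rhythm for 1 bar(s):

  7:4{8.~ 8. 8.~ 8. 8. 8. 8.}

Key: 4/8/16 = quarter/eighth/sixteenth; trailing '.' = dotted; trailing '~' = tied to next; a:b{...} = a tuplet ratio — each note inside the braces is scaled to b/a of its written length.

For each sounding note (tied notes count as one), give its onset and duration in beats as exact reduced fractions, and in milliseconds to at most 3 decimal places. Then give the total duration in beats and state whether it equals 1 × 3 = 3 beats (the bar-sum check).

1) 0.0ms=0b +485.175ms=6/7b
2) 485.175ms=6/7b +485.175ms=6/7b
3) 970.35ms=12/7b +242.588ms=3/7b
4) 1212.938ms=15/7b +242.588ms=3/7b
5) 1455.526ms=18/7b +242.588ms=3/7b
Σ=3b of 3 (106bpm 3/4) — PASS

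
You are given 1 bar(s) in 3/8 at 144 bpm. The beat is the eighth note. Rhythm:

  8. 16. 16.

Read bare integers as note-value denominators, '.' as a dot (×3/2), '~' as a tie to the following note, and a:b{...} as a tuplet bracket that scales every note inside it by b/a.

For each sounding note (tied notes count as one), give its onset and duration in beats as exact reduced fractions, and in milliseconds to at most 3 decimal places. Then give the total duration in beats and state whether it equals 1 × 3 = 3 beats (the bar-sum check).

1) 0.0ms=0b +625.0ms=3/2b
2) 625.0ms=3/2b +312.5ms=3/4b
3) 937.5ms=9/4b +312.5ms=3/4b
Σ=3b of 3 (144bpm 3/8) — PASS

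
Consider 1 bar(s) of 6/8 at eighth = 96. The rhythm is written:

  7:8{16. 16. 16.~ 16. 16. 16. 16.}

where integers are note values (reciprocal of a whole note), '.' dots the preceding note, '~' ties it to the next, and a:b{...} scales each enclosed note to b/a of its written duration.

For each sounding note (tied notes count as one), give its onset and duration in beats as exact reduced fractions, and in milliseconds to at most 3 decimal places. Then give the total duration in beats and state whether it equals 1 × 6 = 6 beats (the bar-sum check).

1) 0.0ms=0b +535.714ms=6/7b
2) 535.714ms=6/7b +535.714ms=6/7b
3) 1071.429ms=12/7b +1071.429ms=12/7b
4) 2142.857ms=24/7b +535.714ms=6/7b
5) 2678.571ms=30/7b +535.714ms=6/7b
6) 3214.286ms=36/7b +535.714ms=6/7b
Σ=6b of 6 (96bpm 6/8) — PASS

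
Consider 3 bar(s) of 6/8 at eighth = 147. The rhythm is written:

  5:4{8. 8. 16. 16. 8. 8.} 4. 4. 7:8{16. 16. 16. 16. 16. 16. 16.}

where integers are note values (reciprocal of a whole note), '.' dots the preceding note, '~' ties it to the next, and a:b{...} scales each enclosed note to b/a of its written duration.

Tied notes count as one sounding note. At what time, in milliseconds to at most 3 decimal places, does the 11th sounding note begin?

note 11 onset = 96/7b = 5597.668ms

1. 0.0ms @ 0 + 489.796ms (6/5)
2. 489.796ms @ 6/5 + 489.796ms (6/5)
3. 979.592ms @ 12/5 + 244.898ms (3/5)
4. 1224.49ms @ 3 + 244.898ms (3/5)
5. 1469.388ms @ 18/5 + 489.796ms (6/5)
6. 1959.184ms @ 24/5 + 489.796ms (6/5)
7. 2448.98ms @ 6 + 1224.49ms (3)
8. 3673.469ms @ 9 + 1224.49ms (3)
9. 4897.959ms @ 12 + 349.854ms (6/7)
10. 5247.813ms @ 90/7 + 349.854ms (6/7)
11. 5597.668ms @ 96/7 + 349.854ms (6/7)
12. 5947.522ms @ 102/7 + 349.854ms (6/7)
13. 6297.376ms @ 108/7 + 349.854ms (6/7)
14. 6647.23ms @ 114/7 + 349.854ms (6/7)
15. 6997.085ms @ 120/7 + 349.854ms (6/7)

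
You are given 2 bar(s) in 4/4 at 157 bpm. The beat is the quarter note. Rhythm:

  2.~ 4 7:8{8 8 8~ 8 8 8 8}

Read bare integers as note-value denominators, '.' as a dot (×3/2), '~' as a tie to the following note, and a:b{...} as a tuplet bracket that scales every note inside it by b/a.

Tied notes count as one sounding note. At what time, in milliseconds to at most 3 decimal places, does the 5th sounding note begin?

note 5 onset = 44/7b = 2402.184ms

1. 0.0ms @ 0 + 1528.662ms (4)
2. 1528.662ms @ 4 + 218.38ms (4/7)
3. 1747.043ms @ 32/7 + 218.38ms (4/7)
4. 1965.423ms @ 36/7 + 436.761ms (8/7)
5. 2402.184ms @ 44/7 + 218.38ms (4/7)
6. 2620.564ms @ 48/7 + 218.38ms (4/7)
7. 2838.944ms @ 52/7 + 218.38ms (4/7)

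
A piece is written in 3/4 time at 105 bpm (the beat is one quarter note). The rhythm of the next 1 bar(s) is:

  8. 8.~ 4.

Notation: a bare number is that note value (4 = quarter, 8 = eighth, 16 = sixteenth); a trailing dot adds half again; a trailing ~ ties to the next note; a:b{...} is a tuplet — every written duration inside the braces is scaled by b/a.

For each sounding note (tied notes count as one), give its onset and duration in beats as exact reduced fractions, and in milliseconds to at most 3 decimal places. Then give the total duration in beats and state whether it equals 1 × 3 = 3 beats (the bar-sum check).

1) 0.0ms=0b +428.571ms=3/4b
2) 428.571ms=3/4b +1285.714ms=9/4b
Σ=3b of 3 (105bpm 3/4) — PASS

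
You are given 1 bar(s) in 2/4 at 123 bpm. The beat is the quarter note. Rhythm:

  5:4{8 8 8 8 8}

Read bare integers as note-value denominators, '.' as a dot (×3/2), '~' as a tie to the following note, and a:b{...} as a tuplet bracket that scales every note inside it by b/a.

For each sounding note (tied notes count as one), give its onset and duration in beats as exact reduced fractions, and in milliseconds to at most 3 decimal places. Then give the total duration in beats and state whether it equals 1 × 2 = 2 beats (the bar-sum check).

1) 0.0ms=0b +195.122ms=2/5b
2) 195.122ms=2/5b +195.122ms=2/5b
3) 390.244ms=4/5b +195.122ms=2/5b
4) 585.366ms=6/5b +195.122ms=2/5b
5) 780.488ms=8/5b +195.122ms=2/5b
Σ=2b of 2 (123bpm 2/4) — PASS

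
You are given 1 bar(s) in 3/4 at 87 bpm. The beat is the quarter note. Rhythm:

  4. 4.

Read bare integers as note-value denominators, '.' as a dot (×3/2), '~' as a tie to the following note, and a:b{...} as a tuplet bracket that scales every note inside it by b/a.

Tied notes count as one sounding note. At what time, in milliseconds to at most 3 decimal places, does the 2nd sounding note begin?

note 2 onset = 3/2b = 1034.483ms

1. 0.0ms @ 0 + 1034.483ms (3/2)
2. 1034.483ms @ 3/2 + 1034.483ms (3/2)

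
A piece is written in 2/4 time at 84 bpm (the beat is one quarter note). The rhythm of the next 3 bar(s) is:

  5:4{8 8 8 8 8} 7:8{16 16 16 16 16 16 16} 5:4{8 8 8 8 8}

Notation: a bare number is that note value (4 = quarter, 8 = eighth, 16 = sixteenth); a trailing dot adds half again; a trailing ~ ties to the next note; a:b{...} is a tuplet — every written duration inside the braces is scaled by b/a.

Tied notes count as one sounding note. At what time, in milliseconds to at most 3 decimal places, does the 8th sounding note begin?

note 8 onset = 18/7b = 1836.735ms

1. 0.0ms @ 0 + 285.714ms (2/5)
2. 285.714ms @ 2/5 + 285.714ms (2/5)
3. 571.429ms @ 4/5 + 285.714ms (2/5)
4. 857.143ms @ 6/5 + 285.714ms (2/5)
5. 1142.857ms @ 8/5 + 285.714ms (2/5)
6. 1428.571ms @ 2 + 204.082ms (2/7)
7. 1632.653ms @ 16/7 + 204.082ms (2/7)
8. 1836.735ms @ 18/7 + 204.082ms (2/7)
9. 2040.816ms @ 20/7 + 204.082ms (2/7)
10. 2244.898ms @ 22/7 + 204.082ms (2/7)
11. 2448.98ms @ 24/7 + 204.082ms (2/7)
12. 2653.061ms @ 26/7 + 204.082ms (2/7)
13. 2857.143ms @ 4 + 285.714ms (2/5)
14. 3142.857ms @ 22/5 + 285.714ms (2/5)
15. 3428.571ms @ 24/5 + 285.714ms (2/5)
16. 3714.286ms @ 26/5 + 285.714ms (2/5)
17. 4000.0ms @ 28/5 + 285.714ms (2/5)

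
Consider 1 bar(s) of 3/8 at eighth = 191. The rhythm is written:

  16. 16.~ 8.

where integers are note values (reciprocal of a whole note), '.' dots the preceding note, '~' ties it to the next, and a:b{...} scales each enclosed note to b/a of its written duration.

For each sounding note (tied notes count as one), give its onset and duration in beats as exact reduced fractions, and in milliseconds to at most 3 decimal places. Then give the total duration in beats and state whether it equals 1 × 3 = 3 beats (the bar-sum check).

1) 0.0ms=0b +235.602ms=3/4b
2) 235.602ms=3/4b +706.806ms=9/4b
Σ=3b of 3 (191bpm 3/8) — PASS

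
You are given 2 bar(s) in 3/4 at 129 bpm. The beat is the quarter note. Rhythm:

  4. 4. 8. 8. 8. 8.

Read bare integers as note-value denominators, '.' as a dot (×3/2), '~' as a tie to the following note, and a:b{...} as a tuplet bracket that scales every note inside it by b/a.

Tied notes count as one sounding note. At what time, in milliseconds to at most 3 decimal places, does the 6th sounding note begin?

1. 0.0ms @ 0 + 697.674ms (3/2)
2. 697.674ms @ 3/2 + 697.674ms (3/2)
3. 1395.349ms @ 3 + 348.837ms (3/4)
4. 1744.186ms @ 15/4 + 348.837ms (3/4)
5. 2093.023ms @ 9/2 + 348.837ms (3/4)
6. 2441.86ms @ 21/4 + 348.837ms (3/4)

note 6 onset = 21/4b = 2441.86ms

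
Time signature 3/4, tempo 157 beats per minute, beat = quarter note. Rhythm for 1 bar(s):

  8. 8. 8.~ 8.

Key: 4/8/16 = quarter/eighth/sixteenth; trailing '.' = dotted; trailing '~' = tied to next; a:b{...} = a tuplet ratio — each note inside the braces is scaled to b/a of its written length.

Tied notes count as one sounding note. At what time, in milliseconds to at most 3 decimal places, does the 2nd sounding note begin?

1. 0.0ms @ 0 + 286.624ms (3/4)
2. 286.624ms @ 3/4 + 286.624ms (3/4)
3. 573.248ms @ 3/2 + 573.248ms (3/2)

note 2 onset = 3/4b = 286.624ms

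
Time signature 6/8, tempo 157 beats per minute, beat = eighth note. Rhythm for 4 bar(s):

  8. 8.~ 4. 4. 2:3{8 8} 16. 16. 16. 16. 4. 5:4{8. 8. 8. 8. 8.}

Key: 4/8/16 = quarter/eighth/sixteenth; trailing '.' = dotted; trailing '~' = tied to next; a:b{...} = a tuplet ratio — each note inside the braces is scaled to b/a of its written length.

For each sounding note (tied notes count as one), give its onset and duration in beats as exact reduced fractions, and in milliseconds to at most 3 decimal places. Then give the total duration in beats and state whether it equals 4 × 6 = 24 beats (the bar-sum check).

1) 0.0ms=0b +573.248ms=3/2b
2) 573.248ms=3/2b +1719.745ms=9/2b
3) 2292.994ms=6b +1146.497ms=3b
4) 3439.49ms=9b +573.248ms=3/2b
5) 4012.739ms=21/2b +573.248ms=3/2b
6) 4585.987ms=12b +286.624ms=3/4b
7) 4872.611ms=51/4b +286.624ms=3/4b
8) 5159.236ms=27/2b +286.624ms=3/4b
9) 5445.86ms=57/4b +286.624ms=3/4b
10) 5732.484ms=15b +1146.497ms=3b
11) 6878.981ms=18b +458.599ms=6/5b
12) 7337.58ms=96/5b +458.599ms=6/5b
13) 7796.178ms=102/5b +458.599ms=6/5b
14) 8254.777ms=108/5b +458.599ms=6/5b
15) 8713.376ms=114/5b +458.599ms=6/5b
Σ=24b of 24 (157bpm 6/8) — PASS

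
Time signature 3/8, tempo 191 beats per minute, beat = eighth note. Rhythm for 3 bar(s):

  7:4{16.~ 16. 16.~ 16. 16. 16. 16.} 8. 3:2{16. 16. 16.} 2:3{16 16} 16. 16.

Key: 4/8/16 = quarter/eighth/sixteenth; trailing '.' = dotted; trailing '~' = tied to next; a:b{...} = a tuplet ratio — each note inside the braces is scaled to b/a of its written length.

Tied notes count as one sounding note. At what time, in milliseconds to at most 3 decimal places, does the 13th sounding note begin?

1. 0.0ms @ 0 + 269.26ms (6/7)
2. 269.26ms @ 6/7 + 269.26ms (6/7)
3. 538.519ms @ 12/7 + 134.63ms (3/7)
4. 673.149ms @ 15/7 + 134.63ms (3/7)
5. 807.779ms @ 18/7 + 134.63ms (3/7)
6. 942.408ms @ 3 + 471.204ms (3/2)
7. 1413.613ms @ 9/2 + 157.068ms (1/2)
8. 1570.681ms @ 5 + 157.068ms (1/2)
9. 1727.749ms @ 11/2 + 157.068ms (1/2)
10. 1884.817ms @ 6 + 235.602ms (3/4)
11. 2120.419ms @ 27/4 + 235.602ms (3/4)
12. 2356.021ms @ 15/2 + 235.602ms (3/4)
13. 2591.623ms @ 33/4 + 235.602ms (3/4)

note 13 onset = 33/4b = 2591.623ms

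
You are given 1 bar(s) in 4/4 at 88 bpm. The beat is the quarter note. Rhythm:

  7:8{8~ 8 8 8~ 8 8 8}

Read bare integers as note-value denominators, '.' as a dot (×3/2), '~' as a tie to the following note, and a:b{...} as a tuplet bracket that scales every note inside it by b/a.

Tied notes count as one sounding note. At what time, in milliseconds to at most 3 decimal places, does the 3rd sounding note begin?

1. 0.0ms @ 0 + 779.221ms (8/7)
2. 779.221ms @ 8/7 + 389.61ms (4/7)
3. 1168.831ms @ 12/7 + 779.221ms (8/7)
4. 1948.052ms @ 20/7 + 389.61ms (4/7)
5. 2337.662ms @ 24/7 + 389.61ms (4/7)

note 3 onset = 12/7b = 1168.831ms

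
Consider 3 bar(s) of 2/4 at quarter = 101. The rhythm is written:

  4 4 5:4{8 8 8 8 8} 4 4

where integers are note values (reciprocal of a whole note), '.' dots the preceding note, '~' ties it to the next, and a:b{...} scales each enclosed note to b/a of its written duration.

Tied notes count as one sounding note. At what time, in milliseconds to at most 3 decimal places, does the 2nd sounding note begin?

note 2 onset = 1b = 594.059ms

1. 0.0ms @ 0 + 594.059ms (1)
2. 594.059ms @ 1 + 594.059ms (1)
3. 1188.119ms @ 2 + 237.624ms (2/5)
4. 1425.743ms @ 12/5 + 237.624ms (2/5)
5. 1663.366ms @ 14/5 + 237.624ms (2/5)
6. 1900.99ms @ 16/5 + 237.624ms (2/5)
7. 2138.614ms @ 18/5 + 237.624ms (2/5)
8. 2376.238ms @ 4 + 594.059ms (1)
9. 2970.297ms @ 5 + 594.059ms (1)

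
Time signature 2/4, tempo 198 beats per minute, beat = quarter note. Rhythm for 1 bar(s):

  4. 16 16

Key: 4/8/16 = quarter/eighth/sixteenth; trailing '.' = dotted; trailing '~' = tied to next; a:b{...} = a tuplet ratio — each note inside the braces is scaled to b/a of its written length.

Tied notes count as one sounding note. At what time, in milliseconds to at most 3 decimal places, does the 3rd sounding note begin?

1. 0.0ms @ 0 + 454.545ms (3/2)
2. 454.545ms @ 3/2 + 75.758ms (1/4)
3. 530.303ms @ 7/4 + 75.758ms (1/4)

note 3 onset = 7/4b = 530.303ms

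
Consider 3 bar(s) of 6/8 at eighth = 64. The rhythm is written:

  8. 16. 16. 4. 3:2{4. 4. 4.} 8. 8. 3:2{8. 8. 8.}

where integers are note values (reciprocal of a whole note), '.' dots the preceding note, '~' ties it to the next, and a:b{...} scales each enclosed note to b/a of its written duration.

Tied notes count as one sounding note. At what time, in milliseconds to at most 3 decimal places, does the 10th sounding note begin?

1. 0.0ms @ 0 + 1406.25ms (3/2)
2. 1406.25ms @ 3/2 + 703.125ms (3/4)
3. 2109.375ms @ 9/4 + 703.125ms (3/4)
4. 2812.5ms @ 3 + 2812.5ms (3)
5. 5625.0ms @ 6 + 1875.0ms (2)
6. 7500.0ms @ 8 + 1875.0ms (2)
7. 9375.0ms @ 10 + 1875.0ms (2)
8. 11250.0ms @ 12 + 1406.25ms (3/2)
9. 12656.25ms @ 27/2 + 1406.25ms (3/2)
10. 14062.5ms @ 15 + 937.5ms (1)
11. 15000.0ms @ 16 + 937.5ms (1)
12. 15937.5ms @ 17 + 937.5ms (1)

note 10 onset = 15b = 14062.5ms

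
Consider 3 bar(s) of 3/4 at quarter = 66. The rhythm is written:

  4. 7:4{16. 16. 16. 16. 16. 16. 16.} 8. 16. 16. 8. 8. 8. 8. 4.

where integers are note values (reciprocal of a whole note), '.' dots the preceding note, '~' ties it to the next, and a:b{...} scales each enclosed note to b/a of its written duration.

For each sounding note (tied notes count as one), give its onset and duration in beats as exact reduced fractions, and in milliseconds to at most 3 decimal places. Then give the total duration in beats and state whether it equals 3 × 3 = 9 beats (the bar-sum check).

1) 0.0ms=0b +1363.636ms=3/2b
2) 1363.636ms=3/2b +194.805ms=3/14b
3) 1558.442ms=12/7b +194.805ms=3/14b
4) 1753.247ms=27/14b +194.805ms=3/14b
5) 1948.052ms=15/7b +194.805ms=3/14b
6) 2142.857ms=33/14b +194.805ms=3/14b
7) 2337.662ms=18/7b +194.805ms=3/14b
8) 2532.468ms=39/14b +194.805ms=3/14b
9) 2727.273ms=3b +681.818ms=3/4b
10) 3409.091ms=15/4b +340.909ms=3/8b
11) 3750.0ms=33/8b +340.909ms=3/8b
12) 4090.909ms=9/2b +681.818ms=3/4b
13) 4772.727ms=21/4b +681.818ms=3/4b
14) 5454.545ms=6b +681.818ms=3/4b
15) 6136.364ms=27/4b +681.818ms=3/4b
16) 6818.182ms=15/2b +1363.636ms=3/2b
Σ=9b of 9 (66bpm 3/4) — PASS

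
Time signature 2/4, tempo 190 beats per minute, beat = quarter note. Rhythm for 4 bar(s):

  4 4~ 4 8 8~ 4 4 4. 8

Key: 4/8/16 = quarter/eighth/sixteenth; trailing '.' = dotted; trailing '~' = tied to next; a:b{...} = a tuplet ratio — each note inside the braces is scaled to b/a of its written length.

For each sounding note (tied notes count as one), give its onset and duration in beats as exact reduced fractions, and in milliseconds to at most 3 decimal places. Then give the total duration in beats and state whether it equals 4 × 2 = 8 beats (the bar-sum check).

1) 0.0ms=0b +315.789ms=1b
2) 315.789ms=1b +631.579ms=2b
3) 947.368ms=3b +157.895ms=1/2b
4) 1105.263ms=7/2b +473.684ms=3/2b
5) 1578.947ms=5b +315.789ms=1b
6) 1894.737ms=6b +473.684ms=3/2b
7) 2368.421ms=15/2b +157.895ms=1/2b
Σ=8b of 8 (190bpm 2/4) — PASS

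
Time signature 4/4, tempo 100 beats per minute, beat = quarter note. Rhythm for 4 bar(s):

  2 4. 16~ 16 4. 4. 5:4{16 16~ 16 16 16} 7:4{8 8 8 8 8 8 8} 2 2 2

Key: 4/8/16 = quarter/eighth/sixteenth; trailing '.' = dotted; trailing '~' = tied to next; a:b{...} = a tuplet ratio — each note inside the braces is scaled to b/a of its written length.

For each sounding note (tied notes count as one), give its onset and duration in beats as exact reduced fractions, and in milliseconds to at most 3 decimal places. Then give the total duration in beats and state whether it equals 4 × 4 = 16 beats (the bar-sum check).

1) 0.0ms=0b +1200.0ms=2b
2) 1200.0ms=2b +900.0ms=3/2b
3) 2100.0ms=7/2b +300.0ms=1/2b
4) 2400.0ms=4b +900.0ms=3/2b
5) 3300.0ms=11/2b +900.0ms=3/2b
6) 4200.0ms=7b +120.0ms=1/5b
7) 4320.0ms=36/5b +240.0ms=2/5b
8) 4560.0ms=38/5b +120.0ms=1/5b
9) 4680.0ms=39/5b +120.0ms=1/5b
10) 4800.0ms=8b +171.429ms=2/7b
11) 4971.429ms=58/7b +171.429ms=2/7b
12) 5142.857ms=60/7b +171.429ms=2/7b
13) 5314.286ms=62/7b +171.429ms=2/7b
14) 5485.714ms=64/7b +171.429ms=2/7b
15) 5657.143ms=66/7b +171.429ms=2/7b
16) 5828.571ms=68/7b +171.429ms=2/7b
17) 6000.0ms=10b +1200.0ms=2b
18) 7200.0ms=12b +1200.0ms=2b
19) 8400.0ms=14b +1200.0ms=2b
Σ=16b of 16 (100bpm 4/4) — PASS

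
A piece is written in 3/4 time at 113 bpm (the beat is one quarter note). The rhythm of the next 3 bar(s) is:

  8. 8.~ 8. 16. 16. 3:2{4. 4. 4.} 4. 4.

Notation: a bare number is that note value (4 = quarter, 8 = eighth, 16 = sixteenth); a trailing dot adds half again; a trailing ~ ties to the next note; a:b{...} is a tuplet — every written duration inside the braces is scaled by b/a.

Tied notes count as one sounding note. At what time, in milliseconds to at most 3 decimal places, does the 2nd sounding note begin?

note 2 onset = 3/4b = 398.23ms

1. 0.0ms @ 0 + 398.23ms (3/4)
2. 398.23ms @ 3/4 + 796.46ms (3/2)
3. 1194.69ms @ 9/4 + 199.115ms (3/8)
4. 1393.805ms @ 21/8 + 199.115ms (3/8)
5. 1592.92ms @ 3 + 530.973ms (1)
6. 2123.894ms @ 4 + 530.973ms (1)
7. 2654.867ms @ 5 + 530.973ms (1)
8. 3185.841ms @ 6 + 796.46ms (3/2)
9. 3982.301ms @ 15/2 + 796.46ms (3/2)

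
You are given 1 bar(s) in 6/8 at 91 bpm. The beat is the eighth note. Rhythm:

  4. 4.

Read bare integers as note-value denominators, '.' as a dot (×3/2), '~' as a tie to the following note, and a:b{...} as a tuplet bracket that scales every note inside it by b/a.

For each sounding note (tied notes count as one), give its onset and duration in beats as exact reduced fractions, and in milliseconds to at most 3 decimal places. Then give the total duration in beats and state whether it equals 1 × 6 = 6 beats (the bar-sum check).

1) 0.0ms=0b +1978.022ms=3b
2) 1978.022ms=3b +1978.022ms=3b
Σ=6b of 6 (91bpm 6/8) — PASS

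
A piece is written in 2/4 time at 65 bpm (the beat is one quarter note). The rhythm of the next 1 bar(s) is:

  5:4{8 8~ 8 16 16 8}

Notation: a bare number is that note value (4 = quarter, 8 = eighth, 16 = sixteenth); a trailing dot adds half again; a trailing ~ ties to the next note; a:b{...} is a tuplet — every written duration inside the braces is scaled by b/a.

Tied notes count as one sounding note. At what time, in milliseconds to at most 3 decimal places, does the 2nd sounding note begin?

1. 0.0ms @ 0 + 369.231ms (2/5)
2. 369.231ms @ 2/5 + 738.462ms (4/5)
3. 1107.692ms @ 6/5 + 184.615ms (1/5)
4. 1292.308ms @ 7/5 + 184.615ms (1/5)
5. 1476.923ms @ 8/5 + 369.231ms (2/5)

note 2 onset = 2/5b = 369.231ms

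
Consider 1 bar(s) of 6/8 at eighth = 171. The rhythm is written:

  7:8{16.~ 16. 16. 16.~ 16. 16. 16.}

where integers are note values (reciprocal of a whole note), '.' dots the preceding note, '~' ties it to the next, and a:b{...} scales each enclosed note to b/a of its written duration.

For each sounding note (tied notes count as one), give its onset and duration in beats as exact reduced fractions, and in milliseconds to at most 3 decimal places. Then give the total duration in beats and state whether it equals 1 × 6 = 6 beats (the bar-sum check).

1) 0.0ms=0b +601.504ms=12/7b
2) 601.504ms=12/7b +300.752ms=6/7b
3) 902.256ms=18/7b +601.504ms=12/7b
4) 1503.759ms=30/7b +300.752ms=6/7b
5) 1804.511ms=36/7b +300.752ms=6/7b
Σ=6b of 6 (171bpm 6/8) — PASS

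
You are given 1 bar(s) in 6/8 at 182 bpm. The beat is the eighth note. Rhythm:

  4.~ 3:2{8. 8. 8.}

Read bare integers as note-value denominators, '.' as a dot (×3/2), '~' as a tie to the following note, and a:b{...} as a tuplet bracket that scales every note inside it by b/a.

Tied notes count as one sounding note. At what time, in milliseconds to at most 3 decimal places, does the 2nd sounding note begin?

1. 0.0ms @ 0 + 1318.681ms (4)
2. 1318.681ms @ 4 + 329.67ms (1)
3. 1648.352ms @ 5 + 329.67ms (1)

note 2 onset = 4b = 1318.681ms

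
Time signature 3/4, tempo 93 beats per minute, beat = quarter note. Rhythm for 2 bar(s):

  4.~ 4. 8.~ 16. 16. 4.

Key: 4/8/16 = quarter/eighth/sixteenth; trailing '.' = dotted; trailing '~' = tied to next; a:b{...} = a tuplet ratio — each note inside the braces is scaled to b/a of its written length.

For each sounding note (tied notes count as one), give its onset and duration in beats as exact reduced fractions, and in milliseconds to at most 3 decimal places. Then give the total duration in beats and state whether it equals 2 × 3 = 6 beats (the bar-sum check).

1) 0.0ms=0b +1935.484ms=3b
2) 1935.484ms=3b +725.806ms=9/8b
3) 2661.29ms=33/8b +241.935ms=3/8b
4) 2903.226ms=9/2b +967.742ms=3/2b
Σ=6b of 6 (93bpm 3/4) — PASS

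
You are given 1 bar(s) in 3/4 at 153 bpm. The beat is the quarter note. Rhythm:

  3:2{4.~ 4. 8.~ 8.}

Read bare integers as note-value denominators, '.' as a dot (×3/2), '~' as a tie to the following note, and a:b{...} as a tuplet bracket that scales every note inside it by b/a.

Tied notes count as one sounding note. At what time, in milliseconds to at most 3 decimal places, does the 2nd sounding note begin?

1. 0.0ms @ 0 + 784.314ms (2)
2. 784.314ms @ 2 + 392.157ms (1)

note 2 onset = 2b = 784.314ms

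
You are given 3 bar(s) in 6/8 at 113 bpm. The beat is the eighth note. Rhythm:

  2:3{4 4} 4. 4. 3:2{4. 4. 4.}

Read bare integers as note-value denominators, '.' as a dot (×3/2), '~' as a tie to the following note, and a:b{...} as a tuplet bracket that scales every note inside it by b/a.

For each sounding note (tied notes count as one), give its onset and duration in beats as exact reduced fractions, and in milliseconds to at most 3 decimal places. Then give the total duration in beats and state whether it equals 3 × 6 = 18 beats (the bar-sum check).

1) 0.0ms=0b +1592.92ms=3b
2) 1592.92ms=3b +1592.92ms=3b
3) 3185.841ms=6b +1592.92ms=3b
4) 4778.761ms=9b +1592.92ms=3b
5) 6371.681ms=12b +1061.947ms=2b
6) 7433.628ms=14b +1061.947ms=2b
7) 8495.575ms=16b +1061.947ms=2b
Σ=18b of 18 (113bpm 6/8) — PASS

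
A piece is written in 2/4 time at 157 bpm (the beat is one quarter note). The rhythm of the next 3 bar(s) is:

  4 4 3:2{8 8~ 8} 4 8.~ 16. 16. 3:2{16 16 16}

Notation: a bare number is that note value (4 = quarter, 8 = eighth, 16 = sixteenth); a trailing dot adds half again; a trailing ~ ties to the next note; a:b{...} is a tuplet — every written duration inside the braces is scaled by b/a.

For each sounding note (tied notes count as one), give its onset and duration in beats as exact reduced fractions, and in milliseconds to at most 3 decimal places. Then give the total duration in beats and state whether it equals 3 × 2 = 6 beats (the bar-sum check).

1) 0.0ms=0b +382.166ms=1b
2) 382.166ms=1b +382.166ms=1b
3) 764.331ms=2b +127.389ms=1/3b
4) 891.72ms=7/3b +254.777ms=2/3b
5) 1146.497ms=3b +382.166ms=1b
6) 1528.662ms=4b +429.936ms=9/8b
7) 1958.599ms=41/8b +143.312ms=3/8b
8) 2101.911ms=11/2b +63.694ms=1/6b
9) 2165.605ms=17/3b +63.694ms=1/6b
10) 2229.299ms=35/6b +63.694ms=1/6b
Σ=6b of 6 (157bpm 2/4) — PASS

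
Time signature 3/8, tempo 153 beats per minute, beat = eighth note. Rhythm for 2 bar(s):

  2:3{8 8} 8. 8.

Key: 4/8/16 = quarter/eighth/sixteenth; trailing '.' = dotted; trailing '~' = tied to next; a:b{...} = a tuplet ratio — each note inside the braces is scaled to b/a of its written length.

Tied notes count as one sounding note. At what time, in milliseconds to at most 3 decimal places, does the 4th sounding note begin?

1. 0.0ms @ 0 + 588.235ms (3/2)
2. 588.235ms @ 3/2 + 588.235ms (3/2)
3. 1176.471ms @ 3 + 588.235ms (3/2)
4. 1764.706ms @ 9/2 + 588.235ms (3/2)

note 4 onset = 9/2b = 1764.706ms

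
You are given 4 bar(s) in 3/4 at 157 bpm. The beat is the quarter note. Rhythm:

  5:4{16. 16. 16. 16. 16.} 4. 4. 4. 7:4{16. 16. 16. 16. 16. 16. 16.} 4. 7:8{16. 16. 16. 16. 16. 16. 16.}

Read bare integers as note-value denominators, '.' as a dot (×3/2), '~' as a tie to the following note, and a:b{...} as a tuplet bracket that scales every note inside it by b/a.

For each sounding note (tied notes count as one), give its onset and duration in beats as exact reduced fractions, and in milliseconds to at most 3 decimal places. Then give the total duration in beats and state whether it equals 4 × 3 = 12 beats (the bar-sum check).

1) 0.0ms=0b +114.65ms=3/10b
2) 114.65ms=3/10b +114.65ms=3/10b
3) 229.299ms=3/5b +114.65ms=3/10b
4) 343.949ms=9/10b +114.65ms=3/10b
5) 458.599ms=6/5b +114.65ms=3/10b
6) 573.248ms=3/2b +573.248ms=3/2b
7) 1146.497ms=3b +573.248ms=3/2b
8) 1719.745ms=9/2b +573.248ms=3/2b
9) 2292.994ms=6b +81.893ms=3/14b
10) 2374.886ms=87/14b +81.893ms=3/14b
11) 2456.779ms=45/7b +81.893ms=3/14b
12) 2538.672ms=93/14b +81.893ms=3/14b
13) 2620.564ms=48/7b +81.893ms=3/14b
14) 2702.457ms=99/14b +81.893ms=3/14b
15) 2784.349ms=51/7b +81.893ms=3/14b
16) 2866.242ms=15/2b +573.248ms=3/2b
17) 3439.49ms=9b +163.785ms=3/7b
18) 3603.276ms=66/7b +163.785ms=3/7b
19) 3767.061ms=69/7b +163.785ms=3/7b
20) 3930.846ms=72/7b +163.785ms=3/7b
21) 4094.631ms=75/7b +163.785ms=3/7b
22) 4258.417ms=78/7b +163.785ms=3/7b
23) 4422.202ms=81/7b +163.785ms=3/7b
Σ=12b of 12 (157bpm 3/4) — PASS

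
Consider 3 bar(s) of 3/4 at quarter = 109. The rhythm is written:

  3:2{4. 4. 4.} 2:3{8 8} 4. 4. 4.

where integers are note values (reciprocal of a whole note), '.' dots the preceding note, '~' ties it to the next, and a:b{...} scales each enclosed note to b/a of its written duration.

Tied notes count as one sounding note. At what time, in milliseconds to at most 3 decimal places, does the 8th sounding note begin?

note 8 onset = 15/2b = 4128.44ms

1. 0.0ms @ 0 + 550.459ms (1)
2. 550.459ms @ 1 + 550.459ms (1)
3. 1100.917ms @ 2 + 550.459ms (1)
4. 1651.376ms @ 3 + 412.844ms (3/4)
5. 2064.22ms @ 15/4 + 412.844ms (3/4)
6. 2477.064ms @ 9/2 + 825.688ms (3/2)
7. 3302.752ms @ 6 + 825.688ms (3/2)
8. 4128.44ms @ 15/2 + 825.688ms (3/2)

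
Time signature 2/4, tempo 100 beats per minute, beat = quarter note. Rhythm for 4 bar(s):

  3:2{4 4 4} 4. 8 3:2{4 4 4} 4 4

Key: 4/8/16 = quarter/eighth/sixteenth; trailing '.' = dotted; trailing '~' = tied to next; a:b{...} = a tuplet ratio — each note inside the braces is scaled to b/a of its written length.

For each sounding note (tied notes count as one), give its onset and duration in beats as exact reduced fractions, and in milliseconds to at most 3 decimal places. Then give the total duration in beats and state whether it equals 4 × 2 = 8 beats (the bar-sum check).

1) 0.0ms=0b +400.0ms=2/3b
2) 400.0ms=2/3b +400.0ms=2/3b
3) 800.0ms=4/3b +400.0ms=2/3b
4) 1200.0ms=2b +900.0ms=3/2b
5) 2100.0ms=7/2b +300.0ms=1/2b
6) 2400.0ms=4b +400.0ms=2/3b
7) 2800.0ms=14/3b +400.0ms=2/3b
8) 3200.0ms=16/3b +400.0ms=2/3b
9) 3600.0ms=6b +600.0ms=1b
10) 4200.0ms=7b +600.0ms=1b
Σ=8b of 8 (100bpm 2/4) — PASS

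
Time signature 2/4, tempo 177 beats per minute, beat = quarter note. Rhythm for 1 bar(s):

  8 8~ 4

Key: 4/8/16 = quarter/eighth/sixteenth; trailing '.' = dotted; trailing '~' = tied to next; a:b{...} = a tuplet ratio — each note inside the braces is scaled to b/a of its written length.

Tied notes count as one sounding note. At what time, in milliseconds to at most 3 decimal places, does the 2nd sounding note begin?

note 2 onset = 1/2b = 169.492ms

1. 0.0ms @ 0 + 169.492ms (1/2)
2. 169.492ms @ 1/2 + 508.475ms (3/2)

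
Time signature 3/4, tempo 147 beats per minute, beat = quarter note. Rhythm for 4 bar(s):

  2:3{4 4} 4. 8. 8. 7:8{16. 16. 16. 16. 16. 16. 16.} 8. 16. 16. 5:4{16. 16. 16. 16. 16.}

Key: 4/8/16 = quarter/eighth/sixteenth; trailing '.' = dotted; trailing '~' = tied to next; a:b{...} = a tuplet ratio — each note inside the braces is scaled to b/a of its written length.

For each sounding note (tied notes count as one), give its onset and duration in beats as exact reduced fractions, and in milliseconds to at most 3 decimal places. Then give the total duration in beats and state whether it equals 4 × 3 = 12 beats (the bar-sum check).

1) 0.0ms=0b +612.245ms=3/2b
2) 612.245ms=3/2b +612.245ms=3/2b
3) 1224.49ms=3b +612.245ms=3/2b
4) 1836.735ms=9/2b +306.122ms=3/4b
5) 2142.857ms=21/4b +306.122ms=3/4b
6) 2448.98ms=6b +174.927ms=3/7b
7) 2623.907ms=45/7b +174.927ms=3/7b
8) 2798.834ms=48/7b +174.927ms=3/7b
9) 2973.761ms=51/7b +174.927ms=3/7b
10) 3148.688ms=54/7b +174.927ms=3/7b
11) 3323.615ms=57/7b +174.927ms=3/7b
12) 3498.542ms=60/7b +174.927ms=3/7b
13) 3673.469ms=9b +306.122ms=3/4b
14) 3979.592ms=39/4b +153.061ms=3/8b
15) 4132.653ms=81/8b +153.061ms=3/8b
16) 4285.714ms=21/2b +122.449ms=3/10b
17) 4408.163ms=54/5b +122.449ms=3/10b
18) 4530.612ms=111/10b +122.449ms=3/10b
19) 4653.061ms=57/5b +122.449ms=3/10b
20) 4775.51ms=117/10b +122.449ms=3/10b
Σ=12b of 12 (147bpm 3/4) — PASS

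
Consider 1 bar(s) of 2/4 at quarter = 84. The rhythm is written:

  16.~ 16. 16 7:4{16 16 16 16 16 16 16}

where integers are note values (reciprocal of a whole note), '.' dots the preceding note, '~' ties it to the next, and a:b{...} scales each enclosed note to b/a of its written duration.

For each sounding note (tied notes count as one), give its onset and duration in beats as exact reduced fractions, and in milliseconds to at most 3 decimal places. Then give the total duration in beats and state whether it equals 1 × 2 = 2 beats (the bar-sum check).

1) 0.0ms=0b +535.714ms=3/4b
2) 535.714ms=3/4b +178.571ms=1/4b
3) 714.286ms=1b +102.041ms=1/7b
4) 816.327ms=8/7b +102.041ms=1/7b
5) 918.367ms=9/7b +102.041ms=1/7b
6) 1020.408ms=10/7b +102.041ms=1/7b
7) 1122.449ms=11/7b +102.041ms=1/7b
8) 1224.49ms=12/7b +102.041ms=1/7b
9) 1326.531ms=13/7b +102.041ms=1/7b
Σ=2b of 2 (84bpm 2/4) — PASS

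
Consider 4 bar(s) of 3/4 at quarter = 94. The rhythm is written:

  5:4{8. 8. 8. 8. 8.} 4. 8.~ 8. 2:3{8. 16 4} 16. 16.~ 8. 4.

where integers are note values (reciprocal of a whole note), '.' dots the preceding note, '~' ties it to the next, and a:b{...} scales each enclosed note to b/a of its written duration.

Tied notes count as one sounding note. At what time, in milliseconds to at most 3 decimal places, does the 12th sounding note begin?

note 12 onset = 75/8b = 5984.043ms

1. 0.0ms @ 0 + 382.979ms (3/5)
2. 382.979ms @ 3/5 + 382.979ms (3/5)
3. 765.957ms @ 6/5 + 382.979ms (3/5)
4. 1148.936ms @ 9/5 + 382.979ms (3/5)
5. 1531.915ms @ 12/5 + 382.979ms (3/5)
6. 1914.894ms @ 3 + 957.447ms (3/2)
7. 2872.34ms @ 9/2 + 957.447ms (3/2)
8. 3829.787ms @ 6 + 718.085ms (9/8)
9. 4547.872ms @ 57/8 + 239.362ms (3/8)
10. 4787.234ms @ 15/2 + 957.447ms (3/2)
11. 5744.681ms @ 9 + 239.362ms (3/8)
12. 5984.043ms @ 75/8 + 718.085ms (9/8)
13. 6702.128ms @ 21/2 + 957.447ms (3/2)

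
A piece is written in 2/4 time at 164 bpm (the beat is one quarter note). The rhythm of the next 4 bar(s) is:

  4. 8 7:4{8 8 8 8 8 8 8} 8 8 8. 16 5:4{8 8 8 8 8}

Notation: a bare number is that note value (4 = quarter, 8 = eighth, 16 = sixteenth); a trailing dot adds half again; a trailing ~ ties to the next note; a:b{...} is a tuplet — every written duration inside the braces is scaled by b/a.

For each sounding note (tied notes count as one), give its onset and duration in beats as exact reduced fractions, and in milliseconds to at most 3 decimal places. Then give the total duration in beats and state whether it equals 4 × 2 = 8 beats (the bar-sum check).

1) 0.0ms=0b +548.78ms=3/2b
2) 548.78ms=3/2b +182.927ms=1/2b
3) 731.707ms=2b +104.53ms=2/7b
4) 836.237ms=16/7b +104.53ms=2/7b
5) 940.767ms=18/7b +104.53ms=2/7b
6) 1045.296ms=20/7b +104.53ms=2/7b
7) 1149.826ms=22/7b +104.53ms=2/7b
8) 1254.355ms=24/7b +104.53ms=2/7b
9) 1358.885ms=26/7b +104.53ms=2/7b
10) 1463.415ms=4b +182.927ms=1/2b
11) 1646.341ms=9/2b +182.927ms=1/2b
12) 1829.268ms=5b +274.39ms=3/4b
13) 2103.659ms=23/4b +91.463ms=1/4b
14) 2195.122ms=6b +146.341ms=2/5b
15) 2341.463ms=32/5b +146.341ms=2/5b
16) 2487.805ms=34/5b +146.341ms=2/5b
17) 2634.146ms=36/5b +146.341ms=2/5b
18) 2780.488ms=38/5b +146.341ms=2/5b
Σ=8b of 8 (164bpm 2/4) — PASS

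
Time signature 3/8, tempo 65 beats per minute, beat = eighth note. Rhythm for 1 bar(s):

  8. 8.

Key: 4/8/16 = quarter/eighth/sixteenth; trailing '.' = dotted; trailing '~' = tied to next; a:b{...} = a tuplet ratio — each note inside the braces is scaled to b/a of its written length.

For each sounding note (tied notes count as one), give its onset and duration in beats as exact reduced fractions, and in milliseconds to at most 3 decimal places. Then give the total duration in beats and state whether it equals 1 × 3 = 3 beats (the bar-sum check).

1) 0.0ms=0b +1384.615ms=3/2b
2) 1384.615ms=3/2b +1384.615ms=3/2b
Σ=3b of 3 (65bpm 3/8) — PASS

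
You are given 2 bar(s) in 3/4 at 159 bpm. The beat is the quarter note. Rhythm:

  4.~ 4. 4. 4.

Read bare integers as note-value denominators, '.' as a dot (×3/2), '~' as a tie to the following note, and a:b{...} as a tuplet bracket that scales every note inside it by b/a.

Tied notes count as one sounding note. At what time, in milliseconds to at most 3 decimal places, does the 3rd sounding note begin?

1. 0.0ms @ 0 + 1132.075ms (3)
2. 1132.075ms @ 3 + 566.038ms (3/2)
3. 1698.113ms @ 9/2 + 566.038ms (3/2)

note 3 onset = 9/2b = 1698.113ms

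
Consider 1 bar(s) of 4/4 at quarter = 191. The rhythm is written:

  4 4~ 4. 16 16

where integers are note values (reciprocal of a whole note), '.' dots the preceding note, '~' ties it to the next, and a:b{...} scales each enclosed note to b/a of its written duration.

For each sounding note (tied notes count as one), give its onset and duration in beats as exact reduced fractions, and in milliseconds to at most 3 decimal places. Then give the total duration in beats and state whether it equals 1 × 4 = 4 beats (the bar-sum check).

1) 0.0ms=0b +314.136ms=1b
2) 314.136ms=1b +785.34ms=5/2b
3) 1099.476ms=7/2b +78.534ms=1/4b
4) 1178.01ms=15/4b +78.534ms=1/4b
Σ=4b of 4 (191bpm 4/4) — PASS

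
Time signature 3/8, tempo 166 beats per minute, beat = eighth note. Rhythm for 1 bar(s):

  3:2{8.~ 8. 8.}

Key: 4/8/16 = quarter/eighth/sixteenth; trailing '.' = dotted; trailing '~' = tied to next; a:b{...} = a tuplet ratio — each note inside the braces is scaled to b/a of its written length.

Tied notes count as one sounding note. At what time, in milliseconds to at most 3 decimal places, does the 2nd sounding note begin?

note 2 onset = 2b = 722.892ms

1. 0.0ms @ 0 + 722.892ms (2)
2. 722.892ms @ 2 + 361.446ms (1)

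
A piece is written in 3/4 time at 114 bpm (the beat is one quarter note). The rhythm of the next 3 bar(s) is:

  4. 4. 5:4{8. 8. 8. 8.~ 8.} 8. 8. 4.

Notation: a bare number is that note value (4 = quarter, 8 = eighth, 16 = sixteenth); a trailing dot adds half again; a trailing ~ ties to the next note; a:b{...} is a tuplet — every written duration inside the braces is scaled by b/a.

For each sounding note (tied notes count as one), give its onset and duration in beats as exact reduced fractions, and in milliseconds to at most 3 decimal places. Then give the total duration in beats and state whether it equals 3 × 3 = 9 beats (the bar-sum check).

1) 0.0ms=0b +789.474ms=3/2b
2) 789.474ms=3/2b +789.474ms=3/2b
3) 1578.947ms=3b +315.789ms=3/5b
4) 1894.737ms=18/5b +315.789ms=3/5b
5) 2210.526ms=21/5b +315.789ms=3/5b
6) 2526.316ms=24/5b +631.579ms=6/5b
7) 3157.895ms=6b +394.737ms=3/4b
8) 3552.632ms=27/4b +394.737ms=3/4b
9) 3947.368ms=15/2b +789.474ms=3/2b
Σ=9b of 9 (114bpm 3/4) — PASS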